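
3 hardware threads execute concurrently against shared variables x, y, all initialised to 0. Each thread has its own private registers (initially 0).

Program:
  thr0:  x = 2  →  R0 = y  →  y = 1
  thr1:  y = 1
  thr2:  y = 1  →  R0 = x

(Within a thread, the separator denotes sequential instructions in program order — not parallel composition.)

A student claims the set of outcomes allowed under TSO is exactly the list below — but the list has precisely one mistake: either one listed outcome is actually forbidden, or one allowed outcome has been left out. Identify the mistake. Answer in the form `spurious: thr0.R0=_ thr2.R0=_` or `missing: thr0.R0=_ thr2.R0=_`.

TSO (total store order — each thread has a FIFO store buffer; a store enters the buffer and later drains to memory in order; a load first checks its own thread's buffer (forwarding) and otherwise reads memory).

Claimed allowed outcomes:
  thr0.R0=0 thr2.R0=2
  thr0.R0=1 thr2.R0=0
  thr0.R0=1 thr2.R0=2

missing: thr0.R0=0 thr2.R0=0

outcome vector order: (thr0.R0,thr2.R0)
under TSO → (0,0) (0,2) (1,0) (1,2)
TSO∖claimed = {(0,0)}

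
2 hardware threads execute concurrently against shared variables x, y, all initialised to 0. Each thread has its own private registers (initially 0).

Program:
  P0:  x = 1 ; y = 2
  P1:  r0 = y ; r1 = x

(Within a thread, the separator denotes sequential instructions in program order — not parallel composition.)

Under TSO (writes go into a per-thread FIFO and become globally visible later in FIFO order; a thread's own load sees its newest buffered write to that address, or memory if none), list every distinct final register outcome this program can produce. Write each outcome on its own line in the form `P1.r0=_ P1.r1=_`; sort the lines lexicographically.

P1.r0=0 P1.r1=0
P1.r0=0 P1.r1=1
P1.r0=2 P1.r1=1

outcome vector order: (P1.r0,P1.r1)
|TSO outcomes| = 3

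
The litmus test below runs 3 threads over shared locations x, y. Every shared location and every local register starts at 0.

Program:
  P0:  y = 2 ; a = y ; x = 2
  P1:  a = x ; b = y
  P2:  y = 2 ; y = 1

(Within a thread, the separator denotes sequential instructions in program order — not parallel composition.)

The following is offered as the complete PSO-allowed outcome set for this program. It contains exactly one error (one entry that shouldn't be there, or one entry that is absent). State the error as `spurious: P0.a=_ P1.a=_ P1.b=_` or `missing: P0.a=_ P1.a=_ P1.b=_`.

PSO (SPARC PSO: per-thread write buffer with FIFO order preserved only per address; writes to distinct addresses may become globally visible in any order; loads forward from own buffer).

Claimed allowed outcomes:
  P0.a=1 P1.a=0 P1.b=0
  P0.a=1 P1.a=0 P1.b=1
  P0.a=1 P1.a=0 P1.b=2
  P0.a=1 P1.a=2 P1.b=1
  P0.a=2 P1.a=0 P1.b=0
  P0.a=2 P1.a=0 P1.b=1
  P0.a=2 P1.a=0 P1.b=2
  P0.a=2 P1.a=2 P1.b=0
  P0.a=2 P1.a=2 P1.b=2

outcome vector order: (P0.a,P1.a,P1.b)
[PSO] allowed = {1/0/0 1/0/1 1/0/2 1/2/1 2/0/0 2/0/1 2/0/2 2/2/0 2/2/1 2/2/2}
PSO∖claimed = {2/2/1}

missing: P0.a=2 P1.a=2 P1.b=1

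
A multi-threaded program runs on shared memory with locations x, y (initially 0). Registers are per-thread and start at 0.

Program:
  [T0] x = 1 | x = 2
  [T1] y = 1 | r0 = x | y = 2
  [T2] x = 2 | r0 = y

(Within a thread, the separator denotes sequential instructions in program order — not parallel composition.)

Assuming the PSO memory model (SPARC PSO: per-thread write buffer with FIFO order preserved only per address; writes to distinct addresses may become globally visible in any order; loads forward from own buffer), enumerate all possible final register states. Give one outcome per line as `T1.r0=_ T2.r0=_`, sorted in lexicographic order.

T1.r0=0 T2.r0=0
T1.r0=0 T2.r0=1
T1.r0=0 T2.r0=2
T1.r0=1 T2.r0=0
T1.r0=1 T2.r0=1
T1.r0=1 T2.r0=2
T1.r0=2 T2.r0=0
T1.r0=2 T2.r0=1
T1.r0=2 T2.r0=2

outcome vector order: (T1.r0,T2.r0)
|PSO outcomes| = 9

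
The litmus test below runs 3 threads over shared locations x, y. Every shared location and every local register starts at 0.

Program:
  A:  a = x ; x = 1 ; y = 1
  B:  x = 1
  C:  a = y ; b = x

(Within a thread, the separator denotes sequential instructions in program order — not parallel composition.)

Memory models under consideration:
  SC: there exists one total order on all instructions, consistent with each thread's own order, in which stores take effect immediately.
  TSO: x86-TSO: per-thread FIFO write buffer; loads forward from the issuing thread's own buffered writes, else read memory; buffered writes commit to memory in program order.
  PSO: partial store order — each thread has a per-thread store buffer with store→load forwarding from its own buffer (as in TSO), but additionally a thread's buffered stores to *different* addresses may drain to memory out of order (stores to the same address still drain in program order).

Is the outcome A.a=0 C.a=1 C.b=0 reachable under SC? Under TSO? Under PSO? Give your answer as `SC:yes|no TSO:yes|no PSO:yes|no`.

SC:no TSO:no PSO:yes

outcome vector order: (A.a,C.a,C.b)
under SC → 0/0/0; 0/0/1; 0/1/1; 1/0/0; 1/0/1; 1/1/1
under TSO → 0/0/0; 0/0/1; 0/1/1; 1/0/0; 1/0/1; 1/1/1
under PSO → 0/0/0; 0/0/1; 0/1/0; 0/1/1; 1/0/0; 1/0/1; 1/1/1
target 0/1/0 ∈ {PSO}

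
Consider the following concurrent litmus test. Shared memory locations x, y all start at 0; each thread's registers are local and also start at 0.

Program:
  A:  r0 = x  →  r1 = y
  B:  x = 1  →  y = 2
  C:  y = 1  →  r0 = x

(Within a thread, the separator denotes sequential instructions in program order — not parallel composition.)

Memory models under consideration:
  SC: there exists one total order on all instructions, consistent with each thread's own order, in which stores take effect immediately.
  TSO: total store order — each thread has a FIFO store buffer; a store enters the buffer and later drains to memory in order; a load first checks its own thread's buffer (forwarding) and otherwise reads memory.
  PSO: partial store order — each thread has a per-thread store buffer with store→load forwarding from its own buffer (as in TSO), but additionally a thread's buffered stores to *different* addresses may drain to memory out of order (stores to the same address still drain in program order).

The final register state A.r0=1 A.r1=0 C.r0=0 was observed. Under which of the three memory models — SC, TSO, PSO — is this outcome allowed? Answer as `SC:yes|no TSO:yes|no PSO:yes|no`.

outcome vector order: (A.r0,A.r1,C.r0)
[SC] allowed = {0/0/0; 0/0/1; 0/1/0; 0/1/1; 0/2/0; 0/2/1; 1/0/1; 1/1/0; 1/1/1; 1/2/0; 1/2/1}
[TSO] allowed = {0/0/0; 0/0/1; 0/1/0; 0/1/1; 0/2/0; 0/2/1; 1/0/0; 1/0/1; 1/1/0; 1/1/1; 1/2/0; 1/2/1}
[PSO] allowed = {0/0/0; 0/0/1; 0/1/0; 0/1/1; 0/2/0; 0/2/1; 1/0/0; 1/0/1; 1/1/0; 1/1/1; 1/2/0; 1/2/1}
target 1/0/0 ∈ {TSO,PSO}

SC:no TSO:yes PSO:yes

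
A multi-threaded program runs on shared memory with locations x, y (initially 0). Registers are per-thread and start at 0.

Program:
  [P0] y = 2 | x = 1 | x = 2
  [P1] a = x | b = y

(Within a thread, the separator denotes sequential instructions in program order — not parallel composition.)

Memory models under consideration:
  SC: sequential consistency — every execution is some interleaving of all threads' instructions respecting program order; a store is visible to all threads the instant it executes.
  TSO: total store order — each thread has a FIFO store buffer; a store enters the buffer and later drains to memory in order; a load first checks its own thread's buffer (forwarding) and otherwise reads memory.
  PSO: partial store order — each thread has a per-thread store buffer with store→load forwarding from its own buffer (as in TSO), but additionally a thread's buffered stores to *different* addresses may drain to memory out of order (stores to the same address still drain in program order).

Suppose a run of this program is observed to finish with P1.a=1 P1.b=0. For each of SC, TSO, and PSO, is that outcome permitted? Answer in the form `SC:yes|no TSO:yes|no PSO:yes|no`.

SC:no TSO:no PSO:yes

outcome vector order: (P1.a,P1.b)
SC (4): (0,0); (0,2); (1,2); (2,2)
TSO (4): (0,0); (0,2); (1,2); (2,2)
PSO (6): (0,0); (0,2); (1,0); (1,2); (2,0); (2,2)
target (1,0) ∈ {PSO}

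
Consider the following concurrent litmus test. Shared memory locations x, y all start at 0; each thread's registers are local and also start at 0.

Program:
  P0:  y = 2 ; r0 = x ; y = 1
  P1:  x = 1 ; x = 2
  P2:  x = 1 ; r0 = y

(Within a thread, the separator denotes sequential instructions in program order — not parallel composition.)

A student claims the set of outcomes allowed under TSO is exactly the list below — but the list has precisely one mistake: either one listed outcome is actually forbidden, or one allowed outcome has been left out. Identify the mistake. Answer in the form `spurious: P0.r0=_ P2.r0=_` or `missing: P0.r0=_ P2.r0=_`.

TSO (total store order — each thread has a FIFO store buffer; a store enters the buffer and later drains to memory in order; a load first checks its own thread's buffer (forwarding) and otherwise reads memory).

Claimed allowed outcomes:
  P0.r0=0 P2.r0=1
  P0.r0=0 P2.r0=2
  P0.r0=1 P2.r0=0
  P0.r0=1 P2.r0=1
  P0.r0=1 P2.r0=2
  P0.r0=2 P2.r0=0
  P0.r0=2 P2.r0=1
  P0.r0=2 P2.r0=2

missing: P0.r0=0 P2.r0=0

outcome vector order: (P0.r0,P2.r0)
TSO: 9 outcomes — {00 01 02 10 11 12 20 21 22}
TSO∖claimed = {00}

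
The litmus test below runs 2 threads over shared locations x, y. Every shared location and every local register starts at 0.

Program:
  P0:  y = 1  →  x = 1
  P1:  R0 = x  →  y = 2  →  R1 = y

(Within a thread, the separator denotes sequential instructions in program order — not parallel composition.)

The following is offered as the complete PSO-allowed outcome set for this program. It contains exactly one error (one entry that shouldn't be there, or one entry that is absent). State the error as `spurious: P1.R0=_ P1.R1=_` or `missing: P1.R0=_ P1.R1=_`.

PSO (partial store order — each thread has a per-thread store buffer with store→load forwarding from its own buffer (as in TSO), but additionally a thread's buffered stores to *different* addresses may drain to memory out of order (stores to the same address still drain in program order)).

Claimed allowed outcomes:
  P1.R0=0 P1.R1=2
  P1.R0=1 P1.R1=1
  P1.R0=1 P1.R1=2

outcome vector order: (P1.R0,P1.R1)
PSO (4): (0,1); (0,2); (1,1); (1,2)
PSO∖claimed = {(0,1)}

missing: P1.R0=0 P1.R1=1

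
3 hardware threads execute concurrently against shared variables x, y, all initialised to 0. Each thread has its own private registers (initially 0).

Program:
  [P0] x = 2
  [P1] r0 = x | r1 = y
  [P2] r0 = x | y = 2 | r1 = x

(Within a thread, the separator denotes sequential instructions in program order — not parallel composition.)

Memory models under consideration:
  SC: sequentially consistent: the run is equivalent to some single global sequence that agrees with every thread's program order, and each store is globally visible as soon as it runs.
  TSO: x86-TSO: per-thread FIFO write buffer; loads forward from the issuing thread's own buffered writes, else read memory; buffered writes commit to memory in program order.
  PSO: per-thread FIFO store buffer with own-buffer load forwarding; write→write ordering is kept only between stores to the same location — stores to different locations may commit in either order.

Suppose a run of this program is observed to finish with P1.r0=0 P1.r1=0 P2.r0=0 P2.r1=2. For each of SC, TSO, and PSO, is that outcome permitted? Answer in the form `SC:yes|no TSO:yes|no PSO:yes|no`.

outcome vector order: (P1.r0,P1.r1,P2.r0,P2.r1)
SC (11): <0 0 0 0>, <0 0 0 2>, <0 0 2 2>, <0 2 0 0>, <0 2 0 2>, <0 2 2 2>, <2 0 0 2>, <2 0 2 2>, <2 2 0 0>, <2 2 0 2>, <2 2 2 2>
TSO (12): <0 0 0 0>, <0 0 0 2>, <0 0 2 2>, <0 2 0 0>, <0 2 0 2>, <0 2 2 2>, <2 0 0 0>, <2 0 0 2>, <2 0 2 2>, <2 2 0 0>, <2 2 0 2>, <2 2 2 2>
PSO (12): <0 0 0 0>, <0 0 0 2>, <0 0 2 2>, <0 2 0 0>, <0 2 0 2>, <0 2 2 2>, <2 0 0 0>, <2 0 0 2>, <2 0 2 2>, <2 2 0 0>, <2 2 0 2>, <2 2 2 2>
target <0 0 0 2> ∈ {SC,TSO,PSO}

SC:yes TSO:yes PSO:yes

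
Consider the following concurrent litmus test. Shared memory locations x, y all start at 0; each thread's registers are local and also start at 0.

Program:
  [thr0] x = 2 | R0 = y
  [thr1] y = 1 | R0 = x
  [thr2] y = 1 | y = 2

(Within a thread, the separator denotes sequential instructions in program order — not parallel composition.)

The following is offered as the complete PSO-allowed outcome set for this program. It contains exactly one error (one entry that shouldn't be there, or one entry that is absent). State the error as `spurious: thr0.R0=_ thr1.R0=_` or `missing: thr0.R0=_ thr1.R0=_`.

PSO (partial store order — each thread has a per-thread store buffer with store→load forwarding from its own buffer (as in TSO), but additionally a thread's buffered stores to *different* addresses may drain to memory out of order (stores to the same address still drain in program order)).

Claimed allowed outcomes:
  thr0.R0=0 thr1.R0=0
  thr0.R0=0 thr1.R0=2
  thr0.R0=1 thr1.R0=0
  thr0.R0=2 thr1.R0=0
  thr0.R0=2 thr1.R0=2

missing: thr0.R0=1 thr1.R0=2

outcome vector order: (thr0.R0,thr1.R0)
under PSO → (0,0) (0,2) (1,0) (1,2) (2,0) (2,2)
PSO∖claimed = {(1,2)}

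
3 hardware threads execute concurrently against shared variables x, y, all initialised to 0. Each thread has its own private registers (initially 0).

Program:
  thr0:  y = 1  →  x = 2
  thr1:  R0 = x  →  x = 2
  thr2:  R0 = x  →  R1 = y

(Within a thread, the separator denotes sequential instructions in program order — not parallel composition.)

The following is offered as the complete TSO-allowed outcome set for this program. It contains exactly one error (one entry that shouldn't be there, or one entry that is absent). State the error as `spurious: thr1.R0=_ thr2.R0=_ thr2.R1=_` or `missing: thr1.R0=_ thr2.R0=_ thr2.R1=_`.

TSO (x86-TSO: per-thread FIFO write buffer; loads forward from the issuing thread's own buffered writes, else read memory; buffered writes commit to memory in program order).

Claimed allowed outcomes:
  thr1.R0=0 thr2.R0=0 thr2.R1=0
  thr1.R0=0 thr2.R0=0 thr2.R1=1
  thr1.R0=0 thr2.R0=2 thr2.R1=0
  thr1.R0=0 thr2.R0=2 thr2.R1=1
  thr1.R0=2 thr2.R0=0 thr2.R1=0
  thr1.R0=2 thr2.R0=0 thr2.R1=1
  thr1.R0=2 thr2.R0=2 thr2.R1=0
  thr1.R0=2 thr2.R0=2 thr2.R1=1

spurious: thr1.R0=2 thr2.R0=2 thr2.R1=0

outcome vector order: (thr1.R0,thr2.R0,thr2.R1)
[TSO] allowed = {<0 0 0>; <0 0 1>; <0 2 0>; <0 2 1>; <2 0 0>; <2 0 1>; <2 2 1>}
claimed∖TSO = {<2 2 0>}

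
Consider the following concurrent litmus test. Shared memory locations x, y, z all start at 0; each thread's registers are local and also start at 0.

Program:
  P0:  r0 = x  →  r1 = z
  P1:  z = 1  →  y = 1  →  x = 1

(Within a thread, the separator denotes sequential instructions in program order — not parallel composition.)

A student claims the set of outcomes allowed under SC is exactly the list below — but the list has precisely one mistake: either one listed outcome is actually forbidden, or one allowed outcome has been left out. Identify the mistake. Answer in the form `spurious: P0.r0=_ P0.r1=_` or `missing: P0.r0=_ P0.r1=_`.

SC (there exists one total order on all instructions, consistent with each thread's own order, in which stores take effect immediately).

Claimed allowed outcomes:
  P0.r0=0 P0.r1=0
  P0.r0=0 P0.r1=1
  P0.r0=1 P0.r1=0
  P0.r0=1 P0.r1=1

outcome vector order: (P0.r0,P0.r1)
under SC → <0 0> <0 1> <1 1>
claimed∖SC = {<1 0>}

spurious: P0.r0=1 P0.r1=0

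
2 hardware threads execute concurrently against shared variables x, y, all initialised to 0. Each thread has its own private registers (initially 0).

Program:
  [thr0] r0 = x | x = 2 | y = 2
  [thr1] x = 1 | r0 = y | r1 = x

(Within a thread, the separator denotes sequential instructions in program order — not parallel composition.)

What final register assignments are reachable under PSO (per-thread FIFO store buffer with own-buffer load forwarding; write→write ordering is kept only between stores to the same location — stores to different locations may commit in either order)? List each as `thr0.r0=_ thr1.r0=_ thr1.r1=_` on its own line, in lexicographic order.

thr0.r0=0 thr1.r0=0 thr1.r1=1
thr0.r0=0 thr1.r0=0 thr1.r1=2
thr0.r0=0 thr1.r0=2 thr1.r1=1
thr0.r0=0 thr1.r0=2 thr1.r1=2
thr0.r0=1 thr1.r0=0 thr1.r1=1
thr0.r0=1 thr1.r0=0 thr1.r1=2
thr0.r0=1 thr1.r0=2 thr1.r1=1
thr0.r0=1 thr1.r0=2 thr1.r1=2

outcome vector order: (thr0.r0,thr1.r0,thr1.r1)
|PSO outcomes| = 8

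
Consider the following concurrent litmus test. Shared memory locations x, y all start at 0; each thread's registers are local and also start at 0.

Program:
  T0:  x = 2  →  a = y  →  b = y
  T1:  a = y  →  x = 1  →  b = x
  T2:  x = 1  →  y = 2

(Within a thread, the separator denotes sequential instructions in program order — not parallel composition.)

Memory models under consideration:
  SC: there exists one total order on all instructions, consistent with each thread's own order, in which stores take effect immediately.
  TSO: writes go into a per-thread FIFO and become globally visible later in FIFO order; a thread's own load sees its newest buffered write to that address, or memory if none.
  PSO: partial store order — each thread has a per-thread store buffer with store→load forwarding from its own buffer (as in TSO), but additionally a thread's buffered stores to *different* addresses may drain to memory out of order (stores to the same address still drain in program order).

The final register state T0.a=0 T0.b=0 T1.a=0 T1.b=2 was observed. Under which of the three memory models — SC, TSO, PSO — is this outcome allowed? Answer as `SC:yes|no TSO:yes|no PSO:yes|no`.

SC:yes TSO:yes PSO:yes

outcome vector order: (T0.a,T0.b,T1.a,T1.b)
SC (10): 0001; 0002; 0021; 0201; 0202; 0221; 2201; 2202; 2221; 2222
TSO (12): 0001; 0002; 0021; 0022; 0201; 0202; 0221; 0222; 2201; 2202; 2221; 2222
PSO (12): 0001; 0002; 0021; 0022; 0201; 0202; 0221; 0222; 2201; 2202; 2221; 2222
target 0002 ∈ {SC,TSO,PSO}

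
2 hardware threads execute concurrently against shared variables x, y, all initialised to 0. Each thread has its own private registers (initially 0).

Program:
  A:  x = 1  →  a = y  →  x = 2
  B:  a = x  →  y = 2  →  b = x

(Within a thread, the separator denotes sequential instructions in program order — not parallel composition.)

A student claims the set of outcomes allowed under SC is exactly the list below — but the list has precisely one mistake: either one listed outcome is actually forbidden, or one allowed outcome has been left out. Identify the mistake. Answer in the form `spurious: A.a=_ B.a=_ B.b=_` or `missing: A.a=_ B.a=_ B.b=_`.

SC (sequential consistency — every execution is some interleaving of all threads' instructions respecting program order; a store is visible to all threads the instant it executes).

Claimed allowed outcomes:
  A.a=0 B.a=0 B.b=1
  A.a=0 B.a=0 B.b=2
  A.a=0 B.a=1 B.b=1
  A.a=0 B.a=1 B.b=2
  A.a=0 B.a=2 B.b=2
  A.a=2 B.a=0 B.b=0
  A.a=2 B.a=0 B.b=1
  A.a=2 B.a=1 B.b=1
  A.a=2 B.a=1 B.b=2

missing: A.a=2 B.a=0 B.b=2

outcome vector order: (A.a,B.a,B.b)
SC: 10 outcomes — {001; 002; 011; 012; 022; 200; 201; 202; 211; 212}
SC∖claimed = {202}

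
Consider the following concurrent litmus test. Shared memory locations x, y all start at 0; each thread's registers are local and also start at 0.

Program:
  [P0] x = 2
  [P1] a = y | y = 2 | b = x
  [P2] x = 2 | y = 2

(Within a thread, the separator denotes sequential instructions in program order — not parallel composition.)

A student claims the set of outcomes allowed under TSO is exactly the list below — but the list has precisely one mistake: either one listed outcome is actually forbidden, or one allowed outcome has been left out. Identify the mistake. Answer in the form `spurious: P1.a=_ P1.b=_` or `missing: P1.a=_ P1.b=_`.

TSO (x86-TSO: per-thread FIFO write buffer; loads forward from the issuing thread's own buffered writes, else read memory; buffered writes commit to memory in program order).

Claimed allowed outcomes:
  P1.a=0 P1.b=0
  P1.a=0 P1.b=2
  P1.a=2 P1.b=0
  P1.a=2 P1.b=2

outcome vector order: (P1.a,P1.b)
TSO: 3 outcomes — {(0,0) (0,2) (2,2)}
claimed∖TSO = {(2,0)}

spurious: P1.a=2 P1.b=0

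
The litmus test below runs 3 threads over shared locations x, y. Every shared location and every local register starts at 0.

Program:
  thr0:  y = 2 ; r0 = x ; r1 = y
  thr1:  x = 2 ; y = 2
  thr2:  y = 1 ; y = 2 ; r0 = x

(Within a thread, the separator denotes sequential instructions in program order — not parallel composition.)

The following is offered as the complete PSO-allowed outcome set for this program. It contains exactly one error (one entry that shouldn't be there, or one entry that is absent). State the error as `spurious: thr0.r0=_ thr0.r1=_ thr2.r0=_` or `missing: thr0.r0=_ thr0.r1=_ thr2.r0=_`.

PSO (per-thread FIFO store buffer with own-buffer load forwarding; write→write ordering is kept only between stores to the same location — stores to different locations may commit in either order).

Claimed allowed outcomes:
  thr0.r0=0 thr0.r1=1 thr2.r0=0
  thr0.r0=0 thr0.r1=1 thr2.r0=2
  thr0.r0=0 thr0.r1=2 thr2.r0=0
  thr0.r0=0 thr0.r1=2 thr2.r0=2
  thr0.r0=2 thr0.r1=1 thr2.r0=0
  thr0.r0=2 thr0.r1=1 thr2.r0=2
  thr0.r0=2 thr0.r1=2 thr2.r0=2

outcome vector order: (thr0.r0,thr0.r1,thr2.r0)
PSO (8): (0,1,0) (0,1,2) (0,2,0) (0,2,2) (2,1,0) (2,1,2) (2,2,0) (2,2,2)
PSO∖claimed = {(2,2,0)}

missing: thr0.r0=2 thr0.r1=2 thr2.r0=0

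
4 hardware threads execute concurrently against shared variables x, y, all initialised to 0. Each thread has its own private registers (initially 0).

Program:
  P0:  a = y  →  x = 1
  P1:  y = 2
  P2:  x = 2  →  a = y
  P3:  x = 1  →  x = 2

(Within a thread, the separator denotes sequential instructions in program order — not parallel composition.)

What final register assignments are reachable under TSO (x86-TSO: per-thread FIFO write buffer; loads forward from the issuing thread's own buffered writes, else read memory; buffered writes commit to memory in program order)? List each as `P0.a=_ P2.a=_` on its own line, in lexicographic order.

outcome vector order: (P0.a,P2.a)
|TSO outcomes| = 4

P0.a=0 P2.a=0
P0.a=0 P2.a=2
P0.a=2 P2.a=0
P0.a=2 P2.a=2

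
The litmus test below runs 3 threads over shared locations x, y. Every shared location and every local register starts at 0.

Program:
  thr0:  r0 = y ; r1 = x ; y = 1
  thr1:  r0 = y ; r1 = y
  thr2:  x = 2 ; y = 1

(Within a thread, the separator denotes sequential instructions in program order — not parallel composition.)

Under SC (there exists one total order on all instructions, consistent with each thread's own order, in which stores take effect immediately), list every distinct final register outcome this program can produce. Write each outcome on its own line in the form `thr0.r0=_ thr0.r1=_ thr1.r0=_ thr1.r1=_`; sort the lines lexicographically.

thr0.r0=0 thr0.r1=0 thr1.r0=0 thr1.r1=0
thr0.r0=0 thr0.r1=0 thr1.r0=0 thr1.r1=1
thr0.r0=0 thr0.r1=0 thr1.r0=1 thr1.r1=1
thr0.r0=0 thr0.r1=2 thr1.r0=0 thr1.r1=0
thr0.r0=0 thr0.r1=2 thr1.r0=0 thr1.r1=1
thr0.r0=0 thr0.r1=2 thr1.r0=1 thr1.r1=1
thr0.r0=1 thr0.r1=2 thr1.r0=0 thr1.r1=0
thr0.r0=1 thr0.r1=2 thr1.r0=0 thr1.r1=1
thr0.r0=1 thr0.r1=2 thr1.r0=1 thr1.r1=1

outcome vector order: (thr0.r0,thr0.r1,thr1.r0,thr1.r1)
|SC outcomes| = 9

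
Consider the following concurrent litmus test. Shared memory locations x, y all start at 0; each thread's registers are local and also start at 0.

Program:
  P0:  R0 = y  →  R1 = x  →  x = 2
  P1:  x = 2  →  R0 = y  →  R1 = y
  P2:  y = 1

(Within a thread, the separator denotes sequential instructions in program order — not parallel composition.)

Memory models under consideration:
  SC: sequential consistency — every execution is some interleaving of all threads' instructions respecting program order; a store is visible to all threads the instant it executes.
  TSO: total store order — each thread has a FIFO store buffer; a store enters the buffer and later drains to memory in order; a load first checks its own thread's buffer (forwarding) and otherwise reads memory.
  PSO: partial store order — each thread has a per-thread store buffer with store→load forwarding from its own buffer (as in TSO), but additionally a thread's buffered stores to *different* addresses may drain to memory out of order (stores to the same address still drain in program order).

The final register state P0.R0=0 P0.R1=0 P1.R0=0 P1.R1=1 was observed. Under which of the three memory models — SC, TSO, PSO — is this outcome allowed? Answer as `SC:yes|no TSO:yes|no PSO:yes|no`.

SC:yes TSO:yes PSO:yes

outcome vector order: (P0.R0,P0.R1,P1.R0,P1.R1)
[SC] allowed = {0/0/0/0 0/0/0/1 0/0/1/1 0/2/0/0 0/2/0/1 0/2/1/1 1/0/1/1 1/2/0/0 1/2/0/1 1/2/1/1}
[TSO] allowed = {0/0/0/0 0/0/0/1 0/0/1/1 0/2/0/0 0/2/0/1 0/2/1/1 1/0/0/0 1/0/0/1 1/0/1/1 1/2/0/0 1/2/0/1 1/2/1/1}
[PSO] allowed = {0/0/0/0 0/0/0/1 0/0/1/1 0/2/0/0 0/2/0/1 0/2/1/1 1/0/0/0 1/0/0/1 1/0/1/1 1/2/0/0 1/2/0/1 1/2/1/1}
target 0/0/0/1 ∈ {SC,TSO,PSO}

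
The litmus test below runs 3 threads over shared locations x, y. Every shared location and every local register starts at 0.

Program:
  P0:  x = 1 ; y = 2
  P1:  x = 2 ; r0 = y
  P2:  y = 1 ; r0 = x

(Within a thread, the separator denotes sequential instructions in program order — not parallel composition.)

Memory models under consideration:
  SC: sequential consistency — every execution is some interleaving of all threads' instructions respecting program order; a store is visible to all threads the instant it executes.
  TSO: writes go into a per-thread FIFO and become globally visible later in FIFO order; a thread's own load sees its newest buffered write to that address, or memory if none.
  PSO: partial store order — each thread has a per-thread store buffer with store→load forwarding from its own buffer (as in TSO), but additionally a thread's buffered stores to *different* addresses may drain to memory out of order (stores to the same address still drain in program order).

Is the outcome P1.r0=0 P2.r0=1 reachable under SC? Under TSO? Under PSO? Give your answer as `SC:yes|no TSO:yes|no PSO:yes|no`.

outcome vector order: (P1.r0,P2.r0)
[SC] allowed = {<0 1>; <0 2>; <1 0>; <1 1>; <1 2>; <2 0>; <2 1>; <2 2>}
[TSO] allowed = {<0 0>; <0 1>; <0 2>; <1 0>; <1 1>; <1 2>; <2 0>; <2 1>; <2 2>}
[PSO] allowed = {<0 0>; <0 1>; <0 2>; <1 0>; <1 1>; <1 2>; <2 0>; <2 1>; <2 2>}
target <0 1> ∈ {SC,TSO,PSO}

SC:yes TSO:yes PSO:yes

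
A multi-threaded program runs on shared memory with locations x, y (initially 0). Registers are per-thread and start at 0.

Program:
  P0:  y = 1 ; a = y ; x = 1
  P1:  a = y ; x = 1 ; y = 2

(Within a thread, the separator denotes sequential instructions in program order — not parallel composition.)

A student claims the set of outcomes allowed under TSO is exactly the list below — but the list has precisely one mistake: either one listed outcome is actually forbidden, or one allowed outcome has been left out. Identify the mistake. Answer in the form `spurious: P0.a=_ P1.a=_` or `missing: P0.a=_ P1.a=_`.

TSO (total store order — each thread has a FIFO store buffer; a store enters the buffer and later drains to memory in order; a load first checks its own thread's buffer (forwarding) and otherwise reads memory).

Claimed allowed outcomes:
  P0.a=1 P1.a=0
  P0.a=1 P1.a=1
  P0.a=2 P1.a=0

missing: P0.a=2 P1.a=1

outcome vector order: (P0.a,P1.a)
TSO (4): 10 11 20 21
TSO∖claimed = {21}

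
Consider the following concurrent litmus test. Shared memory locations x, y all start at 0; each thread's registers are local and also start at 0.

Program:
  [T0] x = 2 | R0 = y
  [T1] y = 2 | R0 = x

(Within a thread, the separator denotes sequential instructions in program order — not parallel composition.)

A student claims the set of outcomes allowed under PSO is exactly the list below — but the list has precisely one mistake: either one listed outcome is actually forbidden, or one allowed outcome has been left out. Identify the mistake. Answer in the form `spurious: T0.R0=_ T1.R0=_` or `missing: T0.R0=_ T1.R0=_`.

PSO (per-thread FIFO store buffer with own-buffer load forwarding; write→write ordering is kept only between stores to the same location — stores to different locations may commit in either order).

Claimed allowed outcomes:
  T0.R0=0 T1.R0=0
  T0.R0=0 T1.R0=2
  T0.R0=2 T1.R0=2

outcome vector order: (T0.R0,T1.R0)
[PSO] allowed = {(0,0) (0,2) (2,0) (2,2)}
PSO∖claimed = {(2,0)}

missing: T0.R0=2 T1.R0=0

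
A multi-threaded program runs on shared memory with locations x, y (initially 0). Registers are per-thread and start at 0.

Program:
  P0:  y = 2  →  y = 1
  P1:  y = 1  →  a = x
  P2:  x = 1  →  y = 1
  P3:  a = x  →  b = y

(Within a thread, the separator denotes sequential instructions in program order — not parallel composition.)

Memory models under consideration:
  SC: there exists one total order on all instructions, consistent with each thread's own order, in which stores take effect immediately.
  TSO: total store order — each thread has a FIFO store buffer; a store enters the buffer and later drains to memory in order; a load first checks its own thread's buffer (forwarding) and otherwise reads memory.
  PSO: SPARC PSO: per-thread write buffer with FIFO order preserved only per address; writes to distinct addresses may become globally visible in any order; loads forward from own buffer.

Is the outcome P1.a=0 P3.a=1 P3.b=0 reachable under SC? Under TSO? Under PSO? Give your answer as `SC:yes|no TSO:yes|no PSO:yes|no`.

SC:no TSO:yes PSO:yes

outcome vector order: (P1.a,P3.a,P3.b)
[SC] allowed = {(0,0,0), (0,0,1), (0,0,2), (0,1,1), (0,1,2), (1,0,0), (1,0,1), (1,0,2), (1,1,0), (1,1,1), (1,1,2)}
[TSO] allowed = {(0,0,0), (0,0,1), (0,0,2), (0,1,0), (0,1,1), (0,1,2), (1,0,0), (1,0,1), (1,0,2), (1,1,0), (1,1,1), (1,1,2)}
[PSO] allowed = {(0,0,0), (0,0,1), (0,0,2), (0,1,0), (0,1,1), (0,1,2), (1,0,0), (1,0,1), (1,0,2), (1,1,0), (1,1,1), (1,1,2)}
target (0,1,0) ∈ {TSO,PSO}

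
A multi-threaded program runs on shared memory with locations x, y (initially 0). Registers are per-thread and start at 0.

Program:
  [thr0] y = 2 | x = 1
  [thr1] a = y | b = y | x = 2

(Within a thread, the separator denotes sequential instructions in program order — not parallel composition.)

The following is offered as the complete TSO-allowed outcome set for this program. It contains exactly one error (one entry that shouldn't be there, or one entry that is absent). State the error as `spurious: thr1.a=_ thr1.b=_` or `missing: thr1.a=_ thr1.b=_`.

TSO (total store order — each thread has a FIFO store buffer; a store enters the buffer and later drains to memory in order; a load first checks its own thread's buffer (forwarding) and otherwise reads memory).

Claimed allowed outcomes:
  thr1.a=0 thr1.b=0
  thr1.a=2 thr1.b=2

missing: thr1.a=0 thr1.b=2

outcome vector order: (thr1.a,thr1.b)
under TSO → <0 0>, <0 2>, <2 2>
TSO∖claimed = {<0 2>}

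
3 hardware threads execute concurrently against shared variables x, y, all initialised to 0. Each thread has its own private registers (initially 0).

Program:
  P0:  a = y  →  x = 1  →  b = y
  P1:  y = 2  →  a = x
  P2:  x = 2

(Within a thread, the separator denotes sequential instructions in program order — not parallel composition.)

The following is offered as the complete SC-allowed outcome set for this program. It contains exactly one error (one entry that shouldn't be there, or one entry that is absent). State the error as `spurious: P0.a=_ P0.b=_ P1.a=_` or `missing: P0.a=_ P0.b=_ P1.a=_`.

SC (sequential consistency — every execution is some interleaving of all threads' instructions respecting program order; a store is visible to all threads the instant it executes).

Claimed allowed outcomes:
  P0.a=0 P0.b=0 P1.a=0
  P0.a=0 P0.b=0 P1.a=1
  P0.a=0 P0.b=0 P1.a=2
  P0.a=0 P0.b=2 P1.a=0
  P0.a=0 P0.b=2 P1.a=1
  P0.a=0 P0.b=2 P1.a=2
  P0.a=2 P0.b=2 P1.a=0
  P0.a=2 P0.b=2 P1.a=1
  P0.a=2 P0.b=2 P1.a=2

spurious: P0.a=0 P0.b=0 P1.a=0

outcome vector order: (P0.a,P0.b,P1.a)
SC (8): 0/0/1, 0/0/2, 0/2/0, 0/2/1, 0/2/2, 2/2/0, 2/2/1, 2/2/2
claimed∖SC = {0/0/0}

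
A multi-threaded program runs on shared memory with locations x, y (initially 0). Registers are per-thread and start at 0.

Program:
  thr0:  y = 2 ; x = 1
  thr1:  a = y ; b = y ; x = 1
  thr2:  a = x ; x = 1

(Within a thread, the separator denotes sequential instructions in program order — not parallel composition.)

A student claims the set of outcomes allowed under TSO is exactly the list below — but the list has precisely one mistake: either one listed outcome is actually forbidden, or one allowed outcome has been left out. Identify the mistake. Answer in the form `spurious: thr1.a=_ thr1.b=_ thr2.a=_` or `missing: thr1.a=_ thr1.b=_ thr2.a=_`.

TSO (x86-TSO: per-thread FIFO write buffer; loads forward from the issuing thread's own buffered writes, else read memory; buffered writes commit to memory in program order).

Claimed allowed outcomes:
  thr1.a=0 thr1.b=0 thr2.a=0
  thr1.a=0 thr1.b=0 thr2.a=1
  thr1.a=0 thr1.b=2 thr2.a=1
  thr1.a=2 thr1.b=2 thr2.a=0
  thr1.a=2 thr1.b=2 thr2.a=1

outcome vector order: (thr1.a,thr1.b,thr2.a)
[TSO] allowed = {000; 001; 020; 021; 220; 221}
TSO∖claimed = {020}

missing: thr1.a=0 thr1.b=2 thr2.a=0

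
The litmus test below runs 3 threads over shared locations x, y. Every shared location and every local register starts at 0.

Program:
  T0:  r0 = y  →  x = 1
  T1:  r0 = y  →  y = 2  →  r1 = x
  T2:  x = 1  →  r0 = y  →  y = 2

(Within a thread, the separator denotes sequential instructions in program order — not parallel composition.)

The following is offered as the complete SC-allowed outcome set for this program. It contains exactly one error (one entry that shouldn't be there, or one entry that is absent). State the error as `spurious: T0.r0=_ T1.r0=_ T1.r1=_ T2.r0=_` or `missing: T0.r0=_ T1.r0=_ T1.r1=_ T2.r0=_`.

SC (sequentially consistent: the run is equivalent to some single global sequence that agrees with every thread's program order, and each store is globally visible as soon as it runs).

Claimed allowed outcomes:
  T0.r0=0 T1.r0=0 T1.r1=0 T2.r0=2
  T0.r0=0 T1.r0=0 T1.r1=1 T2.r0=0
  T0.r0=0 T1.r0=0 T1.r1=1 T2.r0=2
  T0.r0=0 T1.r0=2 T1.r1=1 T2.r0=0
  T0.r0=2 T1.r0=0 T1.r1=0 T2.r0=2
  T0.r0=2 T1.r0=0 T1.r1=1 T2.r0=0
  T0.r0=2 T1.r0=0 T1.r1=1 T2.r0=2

missing: T0.r0=2 T1.r0=2 T1.r1=1 T2.r0=0

outcome vector order: (T0.r0,T1.r0,T1.r1,T2.r0)
SC (8): 0/0/0/2 0/0/1/0 0/0/1/2 0/2/1/0 2/0/0/2 2/0/1/0 2/0/1/2 2/2/1/0
SC∖claimed = {2/2/1/0}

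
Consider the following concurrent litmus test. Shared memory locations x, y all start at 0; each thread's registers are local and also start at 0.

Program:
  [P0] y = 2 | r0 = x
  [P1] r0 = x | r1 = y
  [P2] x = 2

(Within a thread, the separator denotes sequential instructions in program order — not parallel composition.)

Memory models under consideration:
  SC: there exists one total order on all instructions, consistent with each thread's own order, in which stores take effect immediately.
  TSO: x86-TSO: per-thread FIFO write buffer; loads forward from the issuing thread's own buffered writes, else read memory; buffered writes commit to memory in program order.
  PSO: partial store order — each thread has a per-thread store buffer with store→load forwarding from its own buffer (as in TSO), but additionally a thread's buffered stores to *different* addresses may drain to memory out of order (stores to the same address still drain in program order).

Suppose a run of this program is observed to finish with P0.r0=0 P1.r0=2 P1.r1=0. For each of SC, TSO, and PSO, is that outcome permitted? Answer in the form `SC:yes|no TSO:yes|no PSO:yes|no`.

outcome vector order: (P0.r0,P1.r0,P1.r1)
under SC → 0/0/0 0/0/2 0/2/2 2/0/0 2/0/2 2/2/0 2/2/2
under TSO → 0/0/0 0/0/2 0/2/0 0/2/2 2/0/0 2/0/2 2/2/0 2/2/2
under PSO → 0/0/0 0/0/2 0/2/0 0/2/2 2/0/0 2/0/2 2/2/0 2/2/2
target 0/2/0 ∈ {TSO,PSO}

SC:no TSO:yes PSO:yes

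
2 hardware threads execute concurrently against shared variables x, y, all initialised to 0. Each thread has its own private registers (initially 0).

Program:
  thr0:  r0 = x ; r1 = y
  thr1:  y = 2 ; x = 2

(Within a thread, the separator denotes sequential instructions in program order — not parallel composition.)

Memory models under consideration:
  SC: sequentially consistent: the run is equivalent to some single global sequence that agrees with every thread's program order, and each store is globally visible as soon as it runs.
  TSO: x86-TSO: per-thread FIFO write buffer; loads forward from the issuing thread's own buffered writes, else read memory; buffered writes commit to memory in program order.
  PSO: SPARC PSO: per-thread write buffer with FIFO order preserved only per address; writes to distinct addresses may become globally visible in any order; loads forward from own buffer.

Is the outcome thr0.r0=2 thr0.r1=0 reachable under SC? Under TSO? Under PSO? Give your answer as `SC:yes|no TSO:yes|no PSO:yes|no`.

outcome vector order: (thr0.r0,thr0.r1)
under SC → <0 0>; <0 2>; <2 2>
under TSO → <0 0>; <0 2>; <2 2>
under PSO → <0 0>; <0 2>; <2 0>; <2 2>
target <2 0> ∈ {PSO}

SC:no TSO:no PSO:yes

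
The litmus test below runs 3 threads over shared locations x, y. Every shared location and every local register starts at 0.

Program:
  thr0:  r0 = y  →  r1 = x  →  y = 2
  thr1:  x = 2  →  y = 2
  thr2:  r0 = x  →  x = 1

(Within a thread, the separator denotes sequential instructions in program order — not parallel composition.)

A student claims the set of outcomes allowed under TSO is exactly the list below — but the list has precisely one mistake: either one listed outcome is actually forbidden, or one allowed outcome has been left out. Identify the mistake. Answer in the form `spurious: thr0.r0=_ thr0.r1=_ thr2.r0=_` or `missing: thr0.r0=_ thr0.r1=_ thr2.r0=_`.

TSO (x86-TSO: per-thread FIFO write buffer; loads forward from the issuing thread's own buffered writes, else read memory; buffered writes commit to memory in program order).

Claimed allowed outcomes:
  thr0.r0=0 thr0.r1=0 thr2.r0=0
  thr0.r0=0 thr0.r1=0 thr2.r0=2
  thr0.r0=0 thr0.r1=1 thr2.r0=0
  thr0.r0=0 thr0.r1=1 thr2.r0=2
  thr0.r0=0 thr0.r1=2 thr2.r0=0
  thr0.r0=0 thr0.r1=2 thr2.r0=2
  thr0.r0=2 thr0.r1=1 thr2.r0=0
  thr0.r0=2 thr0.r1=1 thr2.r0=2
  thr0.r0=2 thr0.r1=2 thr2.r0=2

missing: thr0.r0=2 thr0.r1=2 thr2.r0=0

outcome vector order: (thr0.r0,thr0.r1,thr2.r0)
under TSO → 0/0/0, 0/0/2, 0/1/0, 0/1/2, 0/2/0, 0/2/2, 2/1/0, 2/1/2, 2/2/0, 2/2/2
TSO∖claimed = {2/2/0}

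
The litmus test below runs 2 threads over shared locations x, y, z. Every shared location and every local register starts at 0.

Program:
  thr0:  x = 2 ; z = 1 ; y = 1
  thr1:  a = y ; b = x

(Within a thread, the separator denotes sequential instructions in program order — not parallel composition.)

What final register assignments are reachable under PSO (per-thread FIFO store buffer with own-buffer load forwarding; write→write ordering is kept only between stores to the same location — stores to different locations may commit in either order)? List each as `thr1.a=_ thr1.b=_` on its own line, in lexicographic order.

thr1.a=0 thr1.b=0
thr1.a=0 thr1.b=2
thr1.a=1 thr1.b=0
thr1.a=1 thr1.b=2

outcome vector order: (thr1.a,thr1.b)
|PSO outcomes| = 4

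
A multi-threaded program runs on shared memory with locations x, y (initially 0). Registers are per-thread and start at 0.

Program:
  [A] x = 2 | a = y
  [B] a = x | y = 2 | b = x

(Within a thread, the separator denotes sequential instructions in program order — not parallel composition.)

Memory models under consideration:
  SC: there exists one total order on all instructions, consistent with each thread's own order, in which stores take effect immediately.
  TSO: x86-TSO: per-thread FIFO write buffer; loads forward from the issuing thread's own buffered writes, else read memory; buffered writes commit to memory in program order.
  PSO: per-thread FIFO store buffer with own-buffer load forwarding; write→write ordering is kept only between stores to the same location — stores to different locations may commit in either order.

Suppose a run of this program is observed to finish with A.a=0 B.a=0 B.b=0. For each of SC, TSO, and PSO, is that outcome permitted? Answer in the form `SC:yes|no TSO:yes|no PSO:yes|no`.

SC:no TSO:yes PSO:yes

outcome vector order: (A.a,B.a,B.b)
SC (5): (0,0,2), (0,2,2), (2,0,0), (2,0,2), (2,2,2)
TSO (6): (0,0,0), (0,0,2), (0,2,2), (2,0,0), (2,0,2), (2,2,2)
PSO (6): (0,0,0), (0,0,2), (0,2,2), (2,0,0), (2,0,2), (2,2,2)
target (0,0,0) ∈ {TSO,PSO}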